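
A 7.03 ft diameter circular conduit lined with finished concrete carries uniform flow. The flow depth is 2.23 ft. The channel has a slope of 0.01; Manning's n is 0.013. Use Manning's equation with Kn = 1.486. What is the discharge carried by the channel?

Q = 141 ft³/s

For a circular section of diameter D = 7.03 ft at depth y = 2.23 ft, the central angle is θ = 2 arccos(1 − 2y/D) = 2.393 rad. Then A = (D²/8)(θ − sin θ) = 10.58 ft² and P = Dθ/2 = 8.412 ft.
Hydraulic radius R = A/P = 10.58/8.412 = 1.258 ft.
Manning's equation: Q = (1.486/n) A R^(2/3) S^(1/2) = (1.486/0.013) × 10.58 × 1.258^(2/3) × 0.01^(1/2) = 141 ft³/s.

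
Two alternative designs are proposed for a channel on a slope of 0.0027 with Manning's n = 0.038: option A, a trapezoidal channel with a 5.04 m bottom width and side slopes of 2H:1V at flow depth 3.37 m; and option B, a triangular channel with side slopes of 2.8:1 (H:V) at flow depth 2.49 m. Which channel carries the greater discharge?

channel A

Channel A: With bottom width b = 5.04 m and side slope z = 2: A = (b + zy)y = (5.04 + 2×3.37)×3.37 = 39.7 m²; P = b + 2y√(1+z²) = 5.04 + 2×3.37×2.236 = 20.11 m. Hydraulic radius R = A/P = 39.7/20.11 = 1.974 m. Q_A = (1/0.038)·39.7·1.974^(2/3)·√0.0027 = 85.42 m³/s.
Channel B: For a triangular section with side slope z = 2.8: A = zy² = 2.8×2.49² = 17.36 m²; P = 2y√(1+z²) = 2×2.49×2.973 = 14.81 m. Hydraulic radius R = A/P = 17.36/14.81 = 1.172 m. Q_B = (1/0.038)·17.36·1.172^(2/3)·√0.0027 = 26.4 m³/s.
Q_A = 85.42 m³/s vs Q_B = 26.4 m³/s, so channel A carries more.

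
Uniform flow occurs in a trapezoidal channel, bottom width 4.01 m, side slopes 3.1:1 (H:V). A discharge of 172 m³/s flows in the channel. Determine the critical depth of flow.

At critical depth, Q² T / (g A³) = 1, i.e. A³/T = Q²/g = 172²/9.81 = 3016.
Try y = 2.1 m: A³/T = 633.1 — short.
Try y = 3.82 m: A³/T = 8018 — over.
Try y = 3.05 m: A³/T = 3022 — ≈ 3016.

y_c = 3.05 m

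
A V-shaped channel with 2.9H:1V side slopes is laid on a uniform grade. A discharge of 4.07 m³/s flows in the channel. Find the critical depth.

At critical depth, Q² T / (g A³) = 1, i.e. A³/T = Q²/g = 4.07²/9.81 = 1.689.
Trying y = 0.967 m: A³/T = 3.555 — over.
Trying y = 0.739 m: A³/T = 0.9268 — short.
Trying y = 0.833 m: A³/T = 1.687 — ≈ 1.689.

y_c = 0.833 m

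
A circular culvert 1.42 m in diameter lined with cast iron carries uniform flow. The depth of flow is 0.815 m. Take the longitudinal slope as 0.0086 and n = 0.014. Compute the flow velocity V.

For a circular section of diameter D = 1.42 m at depth y = 0.815 m, the central angle is θ = 2 arccos(1 − 2y/D) = 3.438 rad. Then A = (D²/8)(θ − sin θ) = 0.9404 m² and P = Dθ/2 = 2.441 m.
Hydraulic radius R = A/P = 0.9404/2.441 = 0.3852 m.
From Manning's equation, V = (1/n) R^(2/3) S^(1/2) = (1/0.014) × 0.3852^(2/3) × 0.0086^(1/2) = 3.51 m/s.

V = 3.51 m/s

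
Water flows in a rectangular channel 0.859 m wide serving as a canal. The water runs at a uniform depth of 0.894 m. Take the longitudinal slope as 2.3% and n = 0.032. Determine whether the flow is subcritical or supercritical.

Flow area A = b·y = 0.859 × 0.894 = 0.7679 m². Wetted perimeter P = b + 2y = 0.859 + 2×0.894 = 2.647 m.
Hydraulic radius R = A/P = 0.7679/2.647 = 0.2901 m.
V = (1/n) R^(2/3) √S = (1/0.032) × 0.2901^(2/3) × √0.023 = 2.077 m/s. Hydraulic depth D_h = A/T = 0.7679/0.859 = 0.894 m.
Froude number Fr = V/√(g·D_h) = 2.077/√(9.81×0.894) = 0.701, which is less than 1, so the flow is subcritical.

subcritical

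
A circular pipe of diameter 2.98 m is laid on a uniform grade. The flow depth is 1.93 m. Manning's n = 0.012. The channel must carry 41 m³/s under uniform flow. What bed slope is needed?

For a circular section of diameter D = 2.98 m at depth y = 1.93 m, the central angle is θ = 2 arccos(1 − 2y/D) = 3.741 rad. Then A = (D²/8)(θ − sin θ) = 4.779 m² and P = Dθ/2 = 5.574 m.
Hydraulic radius R = A/P = 4.779/5.574 = 0.8574 m.
From Manning's equation, S = [nQ / (1 A R^(2/3))]² = [0.012 × 41 / (1 × 4.779 × 0.8574^(2/3))]² = 0.013.

S = 0.013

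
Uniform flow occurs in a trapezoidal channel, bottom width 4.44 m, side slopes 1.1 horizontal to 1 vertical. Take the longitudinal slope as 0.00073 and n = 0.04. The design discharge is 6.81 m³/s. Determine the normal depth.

y_n = 1.57 m

Manning's equation rearranged: A R^(2/3) = nQ / (1·√S) = 0.04 × 6.81 / (√0.00073) = 10.08.
Trying y = 1.33 m: A R^(2/3) = 7.508 — too small.
Trying y = 1.72 m: A R^(2/3) = 11.88 — too large.
Trying y = 1.57 m: A R^(2/3) = 10.08 — close enough.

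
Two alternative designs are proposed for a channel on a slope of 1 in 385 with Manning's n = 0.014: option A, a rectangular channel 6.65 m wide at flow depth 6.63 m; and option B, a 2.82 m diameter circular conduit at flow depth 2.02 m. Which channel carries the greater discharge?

channel A

Channel A: Flow area A = b·y = 6.65 × 6.63 = 44.09 m². Wetted perimeter P = b + 2y = 6.65 + 2×6.63 = 19.91 m. Hydraulic radius R = A/P = 44.09/19.91 = 2.214 m. Q_A = (1/0.014)·44.09·2.214^(2/3)·√0.002597 = 272.7 m³/s.
Channel B: For a circular section of diameter D = 2.82 m at depth y = 2.02 m, the central angle is θ = 2 arccos(1 − 2y/D) = 4.036 rad. Then A = (D²/8)(θ − sin θ) = 4.788 m² and P = Dθ/2 = 5.691 m. Hydraulic radius R = A/P = 4.788/5.691 = 0.8413 m. Q_B = (1/0.014)·4.788·0.8413^(2/3)·√0.002597 = 15.53 m³/s.
Q_A = 272.7 m³/s vs Q_B = 15.53 m³/s, so channel A carries more.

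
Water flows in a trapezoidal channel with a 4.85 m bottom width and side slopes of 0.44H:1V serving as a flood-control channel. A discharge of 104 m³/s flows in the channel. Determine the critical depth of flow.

At critical depth, Q² T / (g A³) = 1, i.e. A³/T = Q²/g = 104²/9.81 = 1103.
Trying y = 2.29 m: A³/T = 351.6 — short.
Trying y = 3.25 m: A³/T = 1103 — ≈ 1103.

y_c = 3.25 m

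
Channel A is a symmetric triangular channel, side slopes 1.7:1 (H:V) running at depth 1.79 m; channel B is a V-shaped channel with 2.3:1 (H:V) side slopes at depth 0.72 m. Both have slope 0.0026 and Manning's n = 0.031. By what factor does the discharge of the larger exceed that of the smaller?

8.04

Channel A: For a triangular section with side slope z = 1.7: A = zy² = 1.7×1.79² = 5.447 m²; P = 2y√(1+z²) = 2×1.79×1.972 = 7.061 m. Hydraulic radius R = A/P = 5.447/7.061 = 0.7714 m. Q_A = (1/0.031)·5.447·0.7714^(2/3)·√0.0026 = 7.536 m³/s.
Channel B: For a triangular section with side slope z = 2.3: A = zy² = 2.3×0.72² = 1.192 m²; P = 2y√(1+z²) = 2×0.72×2.508 = 3.612 m. Hydraulic radius R = A/P = 1.192/3.612 = 0.3301 m. Q_B = (1/0.031)·1.192·0.3301^(2/3)·√0.0026 = 0.9368 m³/s.
The larger discharge is 7.536 m³/s and the smaller is 0.9368 m³/s; the ratio is 8.04.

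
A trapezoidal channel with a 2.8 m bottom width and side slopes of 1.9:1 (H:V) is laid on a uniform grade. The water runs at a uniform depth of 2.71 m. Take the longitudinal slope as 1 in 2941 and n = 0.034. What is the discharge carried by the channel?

Q = 15.3 m³/s

With bottom width b = 2.8 m and side slope z = 1.9: A = (b + zy)y = (2.8 + 1.9×2.71)×2.71 = 21.54 m²; P = b + 2y√(1+z²) = 2.8 + 2×2.71×2.147 = 14.44 m.
Hydraulic radius R = A/P = 21.54/14.44 = 1.492 m.
Manning's equation: Q = (1/n) A R^(2/3) S^(1/2) = (1/0.034) × 21.54 × 1.492^(2/3) × 0.00034^(1/2) = 15.3 m³/s.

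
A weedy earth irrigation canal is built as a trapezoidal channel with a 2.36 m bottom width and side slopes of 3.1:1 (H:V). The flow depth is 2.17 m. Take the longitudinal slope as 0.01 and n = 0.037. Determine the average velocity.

V = 3.04 m/s

With bottom width b = 2.36 m and side slope z = 3.1: A = (b + zy)y = (2.36 + 3.1×2.17)×2.17 = 19.72 m²; P = b + 2y√(1+z²) = 2.36 + 2×2.17×3.257 = 16.5 m.
Hydraulic radius R = A/P = 19.72/16.5 = 1.195 m.
From Manning's equation, V = (1/n) R^(2/3) S^(1/2) = (1/0.037) × 1.195^(2/3) × 0.01^(1/2) = 3.04 m/s.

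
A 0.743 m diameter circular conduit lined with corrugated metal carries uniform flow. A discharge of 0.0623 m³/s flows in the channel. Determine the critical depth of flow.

y_c = 0.149 m

At critical depth, Q² T / (g A³) = 1, i.e. A³/T = Q²/g = 0.0623²/9.81 = 0.0003956.
At y = 0.113 m: A³/T = 0.000135 — low.
At y = 0.169 m: A³/T = 0.0006546 — high.
At y = 0.149 m: A³/T = 0.0004 — matches.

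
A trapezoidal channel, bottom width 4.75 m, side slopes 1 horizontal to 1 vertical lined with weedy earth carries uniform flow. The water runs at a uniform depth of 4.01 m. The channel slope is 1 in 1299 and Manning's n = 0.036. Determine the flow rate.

Q = 45.6 m³/s

With bottom width b = 4.75 m and side slope z = 1: A = (b + zy)y = (4.75 + 1×4.01)×4.01 = 35.13 m²; P = b + 2y√(1+z²) = 4.75 + 2×4.01×1.414 = 16.09 m.
Hydraulic radius R = A/P = 35.13/16.09 = 2.183 m.
Manning's equation: Q = (1/n) A R^(2/3) S^(1/2) = (1/0.036) × 35.13 × 2.183^(2/3) × 0.0007698^(1/2) = 45.6 m³/s.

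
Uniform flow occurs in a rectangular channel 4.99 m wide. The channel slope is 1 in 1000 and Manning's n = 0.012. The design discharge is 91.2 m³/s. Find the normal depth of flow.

y_n = 4.95 m

Manning's equation rearranged: A R^(2/3) = nQ / (1·√S) = 0.012 × 91.2 / (√0.001) = 34.61.
At y = 5.86 m: A R^(2/3) = 42.46 — over.
At y = 3.8 m: A R^(2/3) = 24.91 — short.
At y = 4.95 m: A R^(2/3) = 34.61 — close enough.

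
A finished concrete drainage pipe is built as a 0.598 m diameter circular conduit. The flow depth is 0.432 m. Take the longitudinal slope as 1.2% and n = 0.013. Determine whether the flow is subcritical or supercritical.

supercritical

For a circular section of diameter D = 0.598 m at depth y = 0.432 m, the central angle is θ = 2 arccos(1 − 2y/D) = 4.064 rad. Then A = (D²/8)(θ − sin θ) = 0.2173 m² and P = Dθ/2 = 1.215 m.
Hydraulic radius R = A/P = 0.2173/1.215 = 0.1788 m.
V = (1/n) R^(2/3) √S = (1/0.013) × 0.1788^(2/3) × √0.012 = 2.675 m/s. Hydraulic depth D_h = A/T = 0.2173/0.5356 = 0.4056 m.
Froude number Fr = V/√(g·D_h) = 2.675/√(9.81×0.4056) = 1.34, which is greater than 1, so the flow is supercritical.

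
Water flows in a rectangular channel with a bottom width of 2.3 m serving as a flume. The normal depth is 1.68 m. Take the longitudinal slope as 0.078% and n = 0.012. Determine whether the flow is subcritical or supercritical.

subcritical

Flow area A = b·y = 2.3 × 1.68 = 3.864 m². Wetted perimeter P = b + 2y = 2.3 + 2×1.68 = 5.66 m.
Hydraulic radius R = A/P = 3.864/5.66 = 0.6827 m.
V = (1/n) R^(2/3) √S = (1/0.012) × 0.6827^(2/3) × √0.00078 = 1.804 m/s. Hydraulic depth D_h = A/T = 3.864/2.3 = 1.68 m.
Froude number Fr = V/√(g·D_h) = 1.804/√(9.81×1.68) = 0.444, which is less than 1, so the flow is subcritical.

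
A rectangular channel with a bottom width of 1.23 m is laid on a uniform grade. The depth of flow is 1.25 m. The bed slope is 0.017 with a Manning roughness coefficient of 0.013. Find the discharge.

Q = 8.54 m³/s

Flow area A = b·y = 1.23 × 1.25 = 1.538 m². Wetted perimeter P = b + 2y = 1.23 + 2×1.25 = 3.73 m.
Hydraulic radius R = A/P = 1.538/3.73 = 0.4122 m.
Manning's equation: Q = (1/n) A R^(2/3) S^(1/2) = (1/0.013) × 1.538 × 0.4122^(2/3) × 0.017^(1/2) = 8.54 m³/s.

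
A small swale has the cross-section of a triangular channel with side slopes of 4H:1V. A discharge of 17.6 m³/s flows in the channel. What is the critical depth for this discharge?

y_c = 1.32 m

At critical depth, Q² T / (g A³) = 1, i.e. A³/T = Q²/g = 17.6²/9.81 = 31.58.
At y = 1.14 m: A³/T = 15.4 — short.
At y = 1.46 m: A³/T = 53.07 — over.
At y = 1.32 m: A³/T = 32.06 — matches.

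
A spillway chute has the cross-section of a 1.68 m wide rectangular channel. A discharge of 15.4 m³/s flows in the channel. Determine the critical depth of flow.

For a rectangular channel, critical depth y_c = (q²/g)^(1/3) where q = Q/b = 15.4/1.68 = 9.167 m²/s.
So y_c = (9.167²/9.81)^(1/3) = 2.05 m.

y_c = 2.05 m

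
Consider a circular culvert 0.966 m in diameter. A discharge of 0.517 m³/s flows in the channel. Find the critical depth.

At critical depth, Q² T / (g A³) = 1, i.e. A³/T = Q²/g = 0.517²/9.81 = 0.02725.
Try y = 0.337 m: A³/T = 0.0128 — low.
Try y = 0.481 m: A³/T = 0.05014 — high.
Try y = 0.41 m: A³/T = 0.02721 — close enough.

y_c = 0.41 m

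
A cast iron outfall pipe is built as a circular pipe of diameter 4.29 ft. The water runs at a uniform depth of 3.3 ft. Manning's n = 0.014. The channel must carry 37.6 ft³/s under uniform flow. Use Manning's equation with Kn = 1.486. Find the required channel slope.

For a circular section of diameter D = 4.29 ft at depth y = 3.3 ft, the central angle is θ = 2 arccos(1 − 2y/D) = 4.279 rad. Then A = (D²/8)(θ − sin θ) = 11.93 ft² and P = Dθ/2 = 9.178 ft.
Hydraulic radius R = A/P = 11.93/9.178 = 1.3 ft.
From Manning's equation, S = [nQ / (1.486 A R^(2/3))]² = [0.014 × 37.6 / (1.486 × 11.93 × 1.3^(2/3))]² = 0.000621.

S = 0.000621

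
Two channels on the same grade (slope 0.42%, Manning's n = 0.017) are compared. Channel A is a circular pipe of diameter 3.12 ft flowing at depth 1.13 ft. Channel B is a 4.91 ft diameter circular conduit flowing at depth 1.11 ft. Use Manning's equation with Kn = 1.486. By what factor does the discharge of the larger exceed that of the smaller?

Channel A: For a circular section of diameter D = 3.12 ft at depth y = 1.13 ft, the central angle is θ = 2 arccos(1 − 2y/D) = 2.583 rad. Then A = (D²/8)(θ − sin θ) = 2.498 ft² and P = Dθ/2 = 4.03 ft. Hydraulic radius R = A/P = 2.498/4.03 = 0.62 ft. Q_A = (1.486/0.017)·2.498·0.62^(2/3)·√0.0042 = 10.29 ft³/s.
Channel B: For a circular section of diameter D = 4.91 ft at depth y = 1.11 ft, the central angle is θ = 2 arccos(1 − 2y/D) = 1.982 rad. Then A = (D²/8)(θ − sin θ) = 3.21 ft² and P = Dθ/2 = 4.866 ft. Hydraulic radius R = A/P = 3.21/4.866 = 0.6598 ft. Q_B = (1.486/0.017)·3.21·0.6598^(2/3)·√0.0042 = 13.78 ft³/s.
The larger discharge is 13.78 ft³/s and the smaller is 10.29 ft³/s; the ratio is 1.34.

1.34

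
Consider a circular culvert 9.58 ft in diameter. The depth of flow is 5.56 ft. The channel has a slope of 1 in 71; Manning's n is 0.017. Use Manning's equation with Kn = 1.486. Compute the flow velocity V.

V = 19.7 ft/s

For a circular section of diameter D = 9.58 ft at depth y = 5.56 ft, the central angle is θ = 2 arccos(1 − 2y/D) = 3.464 rad. Then A = (D²/8)(θ − sin θ) = 43.39 ft² and P = Dθ/2 = 16.59 ft.
Hydraulic radius R = A/P = 43.39/16.59 = 2.614 ft.
From Manning's equation, V = (1.486/n) R^(2/3) S^(1/2) = (1.486/0.017) × 2.614^(2/3) × 0.01408^(1/2) = 19.7 ft/s.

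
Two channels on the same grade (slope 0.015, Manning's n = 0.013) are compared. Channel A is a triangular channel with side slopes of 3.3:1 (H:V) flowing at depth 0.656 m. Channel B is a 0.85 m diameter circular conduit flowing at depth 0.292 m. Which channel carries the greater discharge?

Channel A: For a triangular section with side slope z = 3.3: A = zy² = 3.3×0.656² = 1.42 m²; P = 2y√(1+z²) = 2×0.656×3.448 = 4.524 m. Hydraulic radius R = A/P = 1.42/4.524 = 0.3139 m. Q_A = (1/0.013)·1.42·0.3139^(2/3)·√0.015 = 6.18 m³/s.
Channel B: For a circular section of diameter D = 0.85 m at depth y = 0.292 m, the central angle is θ = 2 arccos(1 − 2y/D) = 2.505 rad. Then A = (D²/8)(θ − sin θ) = 0.1725 m² and P = Dθ/2 = 1.065 m. Hydraulic radius R = A/P = 0.1725/1.065 = 0.1621 m. Q_B = (1/0.013)·0.1725·0.1621^(2/3)·√0.015 = 0.4832 m³/s.
Q_A = 6.18 m³/s vs Q_B = 0.4832 m³/s, so channel A carries more.

channel A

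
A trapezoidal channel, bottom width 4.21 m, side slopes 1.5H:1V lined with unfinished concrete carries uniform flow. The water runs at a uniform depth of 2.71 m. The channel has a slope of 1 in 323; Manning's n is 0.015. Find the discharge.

With bottom width b = 4.21 m and side slope z = 1.5: A = (b + zy)y = (4.21 + 1.5×2.71)×2.71 = 22.43 m²; P = b + 2y√(1+z²) = 4.21 + 2×2.71×1.803 = 13.98 m.
Hydraulic radius R = A/P = 22.43/13.98 = 1.604 m.
Manning's equation: Q = (1/n) A R^(2/3) S^(1/2) = (1/0.015) × 22.43 × 1.604^(2/3) × 0.003096^(1/2) = 114 m³/s.

Q = 114 m³/s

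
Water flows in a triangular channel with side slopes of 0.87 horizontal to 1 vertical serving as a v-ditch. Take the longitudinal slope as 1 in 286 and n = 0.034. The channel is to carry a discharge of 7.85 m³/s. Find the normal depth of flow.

y_n = 2.45 m

Manning's equation rearranged: A R^(2/3) = nQ / (1·√S) = 0.034 × 7.85 / (√0.003497) = 4.514.
Try y = 2.94 m: A R^(2/3) = 7.343 — high.
Try y = 2.45 m: A R^(2/3) = 4.516 — ≈ 4.514.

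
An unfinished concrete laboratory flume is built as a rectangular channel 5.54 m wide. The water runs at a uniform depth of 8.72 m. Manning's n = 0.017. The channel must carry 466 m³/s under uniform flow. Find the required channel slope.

S = 0.00999

Flow area A = b·y = 5.54 × 8.72 = 48.31 m². Wetted perimeter P = b + 2y = 5.54 + 2×8.72 = 22.98 m.
Hydraulic radius R = A/P = 48.31/22.98 = 2.102 m.
From Manning's equation, S = [nQ / (1 A R^(2/3))]² = [0.017 × 466 / (1 × 48.31 × 2.102^(2/3))]² = 0.00999.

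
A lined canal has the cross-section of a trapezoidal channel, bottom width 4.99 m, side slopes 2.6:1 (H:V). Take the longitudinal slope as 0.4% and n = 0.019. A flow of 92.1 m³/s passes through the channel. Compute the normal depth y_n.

y_n = 2.15 m

Manning's equation rearranged: A R^(2/3) = nQ / (1·√S) = 0.019 × 92.1 / (√0.004) = 27.67.
At y = 1.7 m: A R^(2/3) = 17.11 — too small.
At y = 2.33 m: A R^(2/3) = 32.71 — too large.
At y = 2.15 m: A R^(2/3) = 27.66 — ≈ 27.67.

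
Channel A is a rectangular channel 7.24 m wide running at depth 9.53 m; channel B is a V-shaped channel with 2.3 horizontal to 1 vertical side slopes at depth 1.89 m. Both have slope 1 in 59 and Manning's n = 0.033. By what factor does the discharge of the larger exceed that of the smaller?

17.6

Channel A: Flow area A = b·y = 7.24 × 9.53 = 69 m². Wetted perimeter P = b + 2y = 7.24 + 2×9.53 = 26.3 m. Hydraulic radius R = A/P = 69/26.3 = 2.623 m. Q_A = (1/0.033)·69·2.623^(2/3)·√0.01695 = 517.8 m³/s.
Channel B: For a triangular section with side slope z = 2.3: A = zy² = 2.3×1.89² = 8.216 m²; P = 2y√(1+z²) = 2×1.89×2.508 = 9.48 m. Hydraulic radius R = A/P = 8.216/9.48 = 0.8666 m. Q_B = (1/0.033)·8.216·0.8666^(2/3)·√0.01695 = 29.46 m³/s.
The larger discharge is 517.8 m³/s and the smaller is 29.46 m³/s; the ratio is 17.6.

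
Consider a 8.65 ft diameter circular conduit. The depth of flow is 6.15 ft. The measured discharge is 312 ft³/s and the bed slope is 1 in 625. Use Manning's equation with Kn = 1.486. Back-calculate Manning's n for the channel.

For a circular section of diameter D = 8.65 ft at depth y = 6.15 ft, the central angle is θ = 2 arccos(1 − 2y/D) = 4.013 rad. Then A = (D²/8)(θ − sin θ) = 44.69 ft² and P = Dθ/2 = 17.36 ft.
Hydraulic radius R = A/P = 44.69/17.36 = 2.575 ft.
Rearranging Manning's equation: n = (1.486/Q) A R^(2/3) S^(1/2) = (1.486/312) × 44.69 × 2.575^(2/3) × √0.0016 = 0.016.

n = 0.016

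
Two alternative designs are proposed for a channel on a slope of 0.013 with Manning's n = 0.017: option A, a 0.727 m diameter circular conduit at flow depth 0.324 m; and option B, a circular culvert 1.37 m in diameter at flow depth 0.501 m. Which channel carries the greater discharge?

Channel A: For a circular section of diameter D = 0.727 m at depth y = 0.324 m, the central angle is θ = 2 arccos(1 − 2y/D) = 2.924 rad. Then A = (D²/8)(θ − sin θ) = 0.1789 m² and P = Dθ/2 = 1.063 m. Hydraulic radius R = A/P = 0.1789/1.063 = 0.1683 m. Q_A = (1/0.017)·0.1789·0.1683^(2/3)·√0.013 = 0.3658 m³/s.
Channel B: For a circular section of diameter D = 1.37 m at depth y = 0.501 m, the central angle is θ = 2 arccos(1 − 2y/D) = 2.598 rad. Then A = (D²/8)(θ − sin θ) = 0.488 m² and P = Dθ/2 = 1.779 m. Hydraulic radius R = A/P = 0.488/1.779 = 0.2743 m. Q_B = (1/0.017)·0.488·0.2743^(2/3)·√0.013 = 1.382 m³/s.
Q_A = 0.3658 m³/s vs Q_B = 1.382 m³/s, so channel B carries more.

channel B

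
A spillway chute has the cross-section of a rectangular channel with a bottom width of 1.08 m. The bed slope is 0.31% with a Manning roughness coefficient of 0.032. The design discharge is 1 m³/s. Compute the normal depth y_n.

y_n = 1.06 m

Manning's equation rearranged: A R^(2/3) = nQ / (1·√S) = 0.032 × 1 / (√0.0031) = 0.5747.
Try y = 1.3 m: A R^(2/3) = 0.7386 — over.
Try y = 1.06 m: A R^(2/3) = 0.5769 — close enough.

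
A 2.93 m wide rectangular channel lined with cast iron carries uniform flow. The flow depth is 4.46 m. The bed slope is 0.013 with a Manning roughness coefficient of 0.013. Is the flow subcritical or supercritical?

supercritical

Flow area A = b·y = 2.93 × 4.46 = 13.07 m². Wetted perimeter P = b + 2y = 2.93 + 2×4.46 = 11.85 m.
Hydraulic radius R = A/P = 13.07/11.85 = 1.103 m.
V = (1/n) R^(2/3) √S = (1/0.013) × 1.103^(2/3) × √0.013 = 9.362 m/s. Hydraulic depth D_h = A/T = 13.07/2.93 = 4.46 m.
Froude number Fr = V/√(g·D_h) = 9.362/√(9.81×4.46) = 1.42, which is greater than 1, so the flow is supercritical.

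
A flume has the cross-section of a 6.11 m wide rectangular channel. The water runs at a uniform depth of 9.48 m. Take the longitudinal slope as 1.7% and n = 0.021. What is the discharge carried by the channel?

Q = 629 m³/s

Flow area A = b·y = 6.11 × 9.48 = 57.92 m². Wetted perimeter P = b + 2y = 6.11 + 2×9.48 = 25.07 m.
Hydraulic radius R = A/P = 57.92/25.07 = 2.31 m.
Manning's equation: Q = (1/n) A R^(2/3) S^(1/2) = (1/0.021) × 57.92 × 2.31^(2/3) × 0.017^(1/2) = 629 m³/s.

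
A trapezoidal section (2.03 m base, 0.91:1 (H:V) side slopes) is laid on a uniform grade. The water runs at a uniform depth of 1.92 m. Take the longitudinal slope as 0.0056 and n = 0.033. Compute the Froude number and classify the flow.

subcritical

With bottom width b = 2.03 m and side slope z = 0.91: A = (b + zy)y = (2.03 + 0.91×1.92)×1.92 = 7.252 m²; P = b + 2y√(1+z²) = 2.03 + 2×1.92×1.352 = 7.222 m.
Hydraulic radius R = A/P = 7.252/7.222 = 1.004 m.
V = (1/n) R^(2/3) √S = (1/0.033) × 1.004^(2/3) × √0.0056 = 2.274 m/s. Hydraulic depth D_h = A/T = 7.252/5.524 = 1.313 m.
Froude number Fr = V/√(g·D_h) = 2.274/√(9.81×1.313) = 0.634, which is less than 1, so the flow is subcritical.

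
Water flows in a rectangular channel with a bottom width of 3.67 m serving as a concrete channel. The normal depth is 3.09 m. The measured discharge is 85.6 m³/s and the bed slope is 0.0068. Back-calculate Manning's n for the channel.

Flow area A = b·y = 3.67 × 3.09 = 11.34 m². Wetted perimeter P = b + 2y = 3.67 + 2×3.09 = 9.85 m.
Hydraulic radius R = A/P = 11.34/9.85 = 1.151 m.
Rearranging Manning's equation: n = (1/Q) A R^(2/3) S^(1/2) = (1/85.6) × 11.34 × 1.151^(2/3) × √0.0068 = 0.012.

n = 0.012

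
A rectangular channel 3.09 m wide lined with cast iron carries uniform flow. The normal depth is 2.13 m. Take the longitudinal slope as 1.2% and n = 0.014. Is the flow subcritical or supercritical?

supercritical

Flow area A = b·y = 3.09 × 2.13 = 6.582 m². Wetted perimeter P = b + 2y = 3.09 + 2×2.13 = 7.35 m.
Hydraulic radius R = A/P = 6.582/7.35 = 0.8955 m.
V = (1/n) R^(2/3) √S = (1/0.014) × 0.8955^(2/3) × √0.012 = 7.269 m/s. Hydraulic depth D_h = A/T = 6.582/3.09 = 2.13 m.
Froude number Fr = V/√(g·D_h) = 7.269/√(9.81×2.13) = 1.59, which is greater than 1, so the flow is supercritical.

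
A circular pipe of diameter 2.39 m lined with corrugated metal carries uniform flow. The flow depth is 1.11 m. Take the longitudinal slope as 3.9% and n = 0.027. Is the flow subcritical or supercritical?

For a circular section of diameter D = 2.39 m at depth y = 1.11 m, the central angle is θ = 2 arccos(1 − 2y/D) = 2.999 rad. Then A = (D²/8)(θ − sin θ) = 2.04 m² and P = Dθ/2 = 3.584 m.
Hydraulic radius R = A/P = 2.04/3.584 = 0.5692 m.
V = (1/n) R^(2/3) √S = (1/0.027) × 0.5692^(2/3) × √0.039 = 5.024 m/s. Hydraulic depth D_h = A/T = 2.04/2.384 = 0.8558 m.
Froude number Fr = V/√(g·D_h) = 5.024/√(9.81×0.8558) = 1.73, which is greater than 1, so the flow is supercritical.

supercritical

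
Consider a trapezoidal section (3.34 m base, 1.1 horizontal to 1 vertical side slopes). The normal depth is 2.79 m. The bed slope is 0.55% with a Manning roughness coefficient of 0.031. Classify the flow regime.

subcritical

With bottom width b = 3.34 m and side slope z = 1.1: A = (b + zy)y = (3.34 + 1.1×2.79)×2.79 = 17.88 m²; P = b + 2y√(1+z²) = 3.34 + 2×2.79×1.487 = 11.64 m.
Hydraulic radius R = A/P = 17.88/11.64 = 1.537 m.
V = (1/n) R^(2/3) √S = (1/0.031) × 1.537^(2/3) × √0.0055 = 3.186 m/s. Hydraulic depth D_h = A/T = 17.88/9.478 = 1.887 m.
Froude number Fr = V/√(g·D_h) = 3.186/√(9.81×1.887) = 0.741, which is less than 1, so the flow is subcritical.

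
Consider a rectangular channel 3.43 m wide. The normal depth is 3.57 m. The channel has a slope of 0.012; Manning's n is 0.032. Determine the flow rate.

Q = 46.2 m³/s

Flow area A = b·y = 3.43 × 3.57 = 12.25 m². Wetted perimeter P = b + 2y = 3.43 + 2×3.57 = 10.57 m.
Hydraulic radius R = A/P = 12.25/10.57 = 1.158 m.
Manning's equation: Q = (1/n) A R^(2/3) S^(1/2) = (1/0.032) × 12.25 × 1.158^(2/3) × 0.012^(1/2) = 46.2 m³/s.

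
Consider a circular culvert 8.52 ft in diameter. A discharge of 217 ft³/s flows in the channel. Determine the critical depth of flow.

At critical depth, Q² T / (g A³) = 1, i.e. A³/T = Q²/g = 217²/32.2 = 1462.
Trying y = 2.5 ft: A³/T = 349.8 — short.
Trying y = 4.4 ft: A³/T = 3076 — over.
Trying y = 3.62 ft: A³/T = 1458 — close enough.

y_c = 3.62 ft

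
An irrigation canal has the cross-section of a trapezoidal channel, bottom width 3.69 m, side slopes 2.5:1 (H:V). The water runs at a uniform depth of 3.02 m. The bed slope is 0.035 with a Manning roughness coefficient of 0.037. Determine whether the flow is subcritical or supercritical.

supercritical

With bottom width b = 3.69 m and side slope z = 2.5: A = (b + zy)y = (3.69 + 2.5×3.02)×3.02 = 33.94 m²; P = b + 2y√(1+z²) = 3.69 + 2×3.02×2.693 = 19.95 m.
Hydraulic radius R = A/P = 33.94/19.95 = 1.701 m.
V = (1/n) R^(2/3) √S = (1/0.037) × 1.701^(2/3) × √0.035 = 7.206 m/s. Hydraulic depth D_h = A/T = 33.94/18.79 = 1.807 m.
Froude number Fr = V/√(g·D_h) = 7.206/√(9.81×1.807) = 1.71, which is greater than 1, so the flow is supercritical.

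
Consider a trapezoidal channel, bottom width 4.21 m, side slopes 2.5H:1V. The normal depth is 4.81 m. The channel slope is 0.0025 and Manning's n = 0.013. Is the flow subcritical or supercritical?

With bottom width b = 4.21 m and side slope z = 2.5: A = (b + zy)y = (4.21 + 2.5×4.81)×4.81 = 78.09 m²; P = b + 2y√(1+z²) = 4.21 + 2×4.81×2.693 = 30.11 m.
Hydraulic radius R = A/P = 78.09/30.11 = 2.593 m.
V = (1/n) R^(2/3) √S = (1/0.013) × 2.593^(2/3) × √0.0025 = 7.26 m/s. Hydraulic depth D_h = A/T = 78.09/28.26 = 2.763 m.
Froude number Fr = V/√(g·D_h) = 7.26/√(9.81×2.763) = 1.39, which is greater than 1, so the flow is supercritical.

supercritical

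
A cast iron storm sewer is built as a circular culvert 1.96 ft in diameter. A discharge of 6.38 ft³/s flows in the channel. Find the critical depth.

y_c = 0.9 ft

At critical depth, Q² T / (g A³) = 1, i.e. A³/T = Q²/g = 6.38²/32.2 = 1.264.
Try y = 1.11 ft: A³/T = 2.819 — over.
Try y = 0.653 ft: A³/T = 0.3685 — short.
Try y = 0.9 ft: A³/T = 1.265 — ≈ 1.264.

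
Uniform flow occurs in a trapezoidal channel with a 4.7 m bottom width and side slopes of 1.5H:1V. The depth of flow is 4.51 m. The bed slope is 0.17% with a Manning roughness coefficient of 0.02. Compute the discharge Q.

With bottom width b = 4.7 m and side slope z = 1.5: A = (b + zy)y = (4.7 + 1.5×4.51)×4.51 = 51.71 m²; P = b + 2y√(1+z²) = 4.7 + 2×4.51×1.803 = 20.96 m.
Hydraulic radius R = A/P = 51.71/20.96 = 2.467 m.
Manning's equation: Q = (1/n) A R^(2/3) S^(1/2) = (1/0.02) × 51.71 × 2.467^(2/3) × 0.0017^(1/2) = 195 m³/s.

Q = 195 m³/s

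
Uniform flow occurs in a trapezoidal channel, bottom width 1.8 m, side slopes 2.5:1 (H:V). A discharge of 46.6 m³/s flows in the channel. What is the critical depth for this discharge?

y_c = 2.02 m

At critical depth, Q² T / (g A³) = 1, i.e. A³/T = Q²/g = 46.6²/9.81 = 221.4.
Trying y = 2.23 m: A³/T = 343.5 — high.
Trying y = 1.48 m: A³/T = 58.63 — low.
Trying y = 2.02 m: A³/T = 222.6 — matches.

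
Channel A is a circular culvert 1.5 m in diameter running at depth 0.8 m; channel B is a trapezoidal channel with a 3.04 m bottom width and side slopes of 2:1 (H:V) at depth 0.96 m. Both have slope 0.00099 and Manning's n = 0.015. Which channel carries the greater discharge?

channel B

Channel A: For a circular section of diameter D = 1.5 m at depth y = 0.8 m, the central angle is θ = 2 arccos(1 − 2y/D) = 3.275 rad. Then A = (D²/8)(θ − sin θ) = 0.9585 m² and P = Dθ/2 = 2.456 m. Hydraulic radius R = A/P = 0.9585/2.456 = 0.3902 m. Q_A = (1/0.015)·0.9585·0.3902^(2/3)·√0.00099 = 1.074 m³/s.
Channel B: With bottom width b = 3.04 m and side slope z = 2: A = (b + zy)y = (3.04 + 2×0.96)×0.96 = 4.762 m²; P = b + 2y√(1+z²) = 3.04 + 2×0.96×2.236 = 7.333 m. Hydraulic radius R = A/P = 4.762/7.333 = 0.6493 m. Q_B = (1/0.015)·4.762·0.6493^(2/3)·√0.00099 = 7.489 m³/s.
Q_A = 1.074 m³/s vs Q_B = 7.489 m³/s, so channel B carries more.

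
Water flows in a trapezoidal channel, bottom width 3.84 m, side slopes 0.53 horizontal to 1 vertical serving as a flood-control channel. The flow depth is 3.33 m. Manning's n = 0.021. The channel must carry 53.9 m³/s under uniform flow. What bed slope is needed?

With bottom width b = 3.84 m and side slope z = 0.53: A = (b + zy)y = (3.84 + 0.53×3.33)×3.33 = 18.66 m²; P = b + 2y√(1+z²) = 3.84 + 2×3.33×1.132 = 11.38 m.
Hydraulic radius R = A/P = 18.66/11.38 = 1.64 m.
From Manning's equation, S = [nQ / (1 A R^(2/3))]² = [0.021 × 53.9 / (1 × 18.66 × 1.64^(2/3))]² = 0.0019.

S = 0.0019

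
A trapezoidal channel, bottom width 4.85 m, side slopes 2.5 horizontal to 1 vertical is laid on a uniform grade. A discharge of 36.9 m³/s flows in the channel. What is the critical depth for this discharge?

y_c = 1.41 m

At critical depth, Q² T / (g A³) = 1, i.e. A³/T = Q²/g = 36.9²/9.81 = 138.8.
Try y = 1.6 m: A³/T = 220.9 — over.
Try y = 1.03 m: A³/T = 44.73 — short.
Try y = 1.41 m: A³/T = 138.4 — matches.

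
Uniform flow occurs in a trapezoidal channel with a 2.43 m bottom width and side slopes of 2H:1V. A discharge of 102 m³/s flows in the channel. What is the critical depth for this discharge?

At critical depth, Q² T / (g A³) = 1, i.e. A³/T = Q²/g = 102²/9.81 = 1061.
Trying y = 3.34 m: A³/T = 1784 — high.
Trying y = 2.96 m: A³/T = 1058 — matches.

y_c = 2.96 m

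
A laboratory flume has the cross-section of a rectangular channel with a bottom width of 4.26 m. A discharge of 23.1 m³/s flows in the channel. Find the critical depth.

For a rectangular channel, critical depth y_c = (q²/g)^(1/3) where q = Q/b = 23.1/4.26 = 5.423 m²/s.
So y_c = (5.423²/9.81)^(1/3) = 1.44 m.

y_c = 1.44 m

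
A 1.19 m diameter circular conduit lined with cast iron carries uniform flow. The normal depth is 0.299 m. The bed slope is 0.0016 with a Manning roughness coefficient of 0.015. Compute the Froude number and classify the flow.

subcritical

For a circular section of diameter D = 1.19 m at depth y = 0.299 m, the central angle is θ = 2 arccos(1 − 2y/D) = 2.1 rad. Then A = (D²/8)(θ − sin θ) = 0.219 m² and P = Dθ/2 = 1.25 m.
Hydraulic radius R = A/P = 0.219/1.25 = 0.1752 m.
V = (1/n) R^(2/3) √S = (1/0.015) × 0.1752^(2/3) × √0.0016 = 0.8351 m/s. Hydraulic depth D_h = A/T = 0.219/1.032 = 0.2121 m.
Froude number Fr = V/√(g·D_h) = 0.8351/√(9.81×0.2121) = 0.579, which is less than 1, so the flow is subcritical.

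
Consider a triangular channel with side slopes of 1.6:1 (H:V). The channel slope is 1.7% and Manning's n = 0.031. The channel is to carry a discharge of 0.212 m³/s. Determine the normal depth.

Manning's equation rearranged: A R^(2/3) = nQ / (1·√S) = 0.031 × 0.212 / (√0.017) = 0.0504.
Try y = 0.252 m: A R^(2/3) = 0.02288 — low.
Try y = 0.339 m: A R^(2/3) = 0.05045 — close enough.

y_n = 0.339 m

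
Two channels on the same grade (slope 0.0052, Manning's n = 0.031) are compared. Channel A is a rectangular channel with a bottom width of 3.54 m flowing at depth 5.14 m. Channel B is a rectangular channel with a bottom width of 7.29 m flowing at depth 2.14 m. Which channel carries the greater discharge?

Channel A: Flow area A = b·y = 3.54 × 5.14 = 18.2 m². Wetted perimeter P = b + 2y = 3.54 + 2×5.14 = 13.82 m. Hydraulic radius R = A/P = 18.2/13.82 = 1.317 m. Q_A = (1/0.031)·18.2·1.317^(2/3)·√0.0052 = 50.84 m³/s.
Channel B: Flow area A = b·y = 7.29 × 2.14 = 15.6 m². Wetted perimeter P = b + 2y = 7.29 + 2×2.14 = 11.57 m. Hydraulic radius R = A/P = 15.6/11.57 = 1.348 m. Q_B = (1/0.031)·15.6·1.348^(2/3)·√0.0052 = 44.29 m³/s.
Q_A = 50.84 m³/s vs Q_B = 44.29 m³/s, so channel A carries more.

channel A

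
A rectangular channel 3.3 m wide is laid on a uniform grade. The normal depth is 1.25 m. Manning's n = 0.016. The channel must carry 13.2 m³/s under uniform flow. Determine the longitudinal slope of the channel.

S = 0.00413

Flow area A = b·y = 3.3 × 1.25 = 4.125 m². Wetted perimeter P = b + 2y = 3.3 + 2×1.25 = 5.8 m.
Hydraulic radius R = A/P = 4.125/5.8 = 0.7112 m.
From Manning's equation, S = [nQ / (1 A R^(2/3))]² = [0.016 × 13.2 / (1 × 4.125 × 0.7112^(2/3))]² = 0.00413.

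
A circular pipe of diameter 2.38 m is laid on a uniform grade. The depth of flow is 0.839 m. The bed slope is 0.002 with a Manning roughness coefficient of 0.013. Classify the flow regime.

subcritical

For a circular section of diameter D = 2.38 m at depth y = 0.839 m, the central angle is θ = 2 arccos(1 − 2y/D) = 2.543 rad. Then A = (D²/8)(θ − sin θ) = 1.401 m² and P = Dθ/2 = 3.026 m.
Hydraulic radius R = A/P = 1.401/3.026 = 0.4631 m.
V = (1/n) R^(2/3) √S = (1/0.013) × 0.4631^(2/3) × √0.002 = 2.059 m/s. Hydraulic depth D_h = A/T = 1.401/2.274 = 0.6162 m.
Froude number Fr = V/√(g·D_h) = 2.059/√(9.81×0.6162) = 0.838, which is less than 1, so the flow is subcritical.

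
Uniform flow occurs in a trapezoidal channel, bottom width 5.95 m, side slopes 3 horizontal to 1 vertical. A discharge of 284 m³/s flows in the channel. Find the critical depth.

At critical depth, Q² T / (g A³) = 1, i.e. A³/T = Q²/g = 284²/9.81 = 8222.
Try y = 2.86 m: A³/T = 3105 — too small.
Try y = 3.63 m: A³/T = 8238 — ≈ 8222.

y_c = 3.63 m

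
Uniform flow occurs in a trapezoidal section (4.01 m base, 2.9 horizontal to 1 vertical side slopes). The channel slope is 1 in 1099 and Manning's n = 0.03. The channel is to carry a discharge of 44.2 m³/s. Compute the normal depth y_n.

y_n = 2.73 m

Manning's equation rearranged: A R^(2/3) = nQ / (1·√S) = 0.03 × 44.2 / (√0.0009099) = 43.96.
At y = 3.44 m: A R^(2/3) = 74.21 — too large.
At y = 2.73 m: A R^(2/3) = 43.96 — ≈ 43.96.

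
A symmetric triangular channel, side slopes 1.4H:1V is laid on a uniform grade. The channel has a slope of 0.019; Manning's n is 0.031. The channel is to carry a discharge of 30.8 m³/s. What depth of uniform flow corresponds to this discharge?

y_n = 2.28 m

Manning's equation rearranged: A R^(2/3) = nQ / (1·√S) = 0.031 × 30.8 / (√0.019) = 6.927.
At y = 2.83 m: A R^(2/3) = 12.32 — over.
At y = 2.28 m: A R^(2/3) = 6.922 — ≈ 6.927.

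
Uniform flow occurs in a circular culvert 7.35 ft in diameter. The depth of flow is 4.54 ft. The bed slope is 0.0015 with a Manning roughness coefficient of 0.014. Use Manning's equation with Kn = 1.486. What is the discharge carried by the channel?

Q = 184 ft³/s

For a circular section of diameter D = 7.35 ft at depth y = 4.54 ft, the central angle is θ = 2 arccos(1 − 2y/D) = 3.617 rad. Then A = (D²/8)(θ − sin θ) = 27.51 ft² and P = Dθ/2 = 13.29 ft.
Hydraulic radius R = A/P = 27.51/13.29 = 2.07 ft.
Manning's equation: Q = (1.486/n) A R^(2/3) S^(1/2) = (1.486/0.014) × 27.51 × 2.07^(2/3) × 0.0015^(1/2) = 184 ft³/s.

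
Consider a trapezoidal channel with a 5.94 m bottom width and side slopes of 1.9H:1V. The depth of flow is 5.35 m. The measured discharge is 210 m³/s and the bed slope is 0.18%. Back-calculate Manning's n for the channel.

With bottom width b = 5.94 m and side slope z = 1.9: A = (b + zy)y = (5.94 + 1.9×5.35)×5.35 = 86.16 m²; P = b + 2y√(1+z²) = 5.94 + 2×5.35×2.147 = 28.91 m.
Hydraulic radius R = A/P = 86.16/28.91 = 2.98 m.
Rearranging Manning's equation: n = (1/Q) A R^(2/3) S^(1/2) = (1/210) × 86.16 × 2.98^(2/3) × √0.0018 = 0.036.

n = 0.036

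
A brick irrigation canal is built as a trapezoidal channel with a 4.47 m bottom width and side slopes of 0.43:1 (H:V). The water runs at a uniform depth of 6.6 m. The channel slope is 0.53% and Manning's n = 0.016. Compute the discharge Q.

Q = 411 m³/s

With bottom width b = 4.47 m and side slope z = 0.43: A = (b + zy)y = (4.47 + 0.43×6.6)×6.6 = 48.23 m²; P = b + 2y√(1+z²) = 4.47 + 2×6.6×1.089 = 18.84 m.
Hydraulic radius R = A/P = 48.23/18.84 = 2.56 m.
Manning's equation: Q = (1/n) A R^(2/3) S^(1/2) = (1/0.016) × 48.23 × 2.56^(2/3) × 0.0053^(1/2) = 411 m³/s.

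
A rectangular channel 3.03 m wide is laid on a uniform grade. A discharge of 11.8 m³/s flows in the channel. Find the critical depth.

y_c = 1.16 m

For a rectangular channel, critical depth y_c = (q²/g)^(1/3) where q = Q/b = 11.8/3.03 = 3.894 m²/s.
So y_c = (3.894²/9.81)^(1/3) = 1.16 m.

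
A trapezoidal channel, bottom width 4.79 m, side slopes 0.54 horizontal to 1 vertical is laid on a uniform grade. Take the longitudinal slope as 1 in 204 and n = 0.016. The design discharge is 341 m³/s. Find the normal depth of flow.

Manning's equation rearranged: A R^(2/3) = nQ / (1·√S) = 0.016 × 341 / (√0.004902) = 77.93.
At y = 4.51 m: A R^(2/3) = 54.56 — short.
At y = 5.96 m: A R^(2/3) = 90.32 — over.
At y = 5.5 m: A R^(2/3) = 77.95 — close enough.

y_n = 5.5 m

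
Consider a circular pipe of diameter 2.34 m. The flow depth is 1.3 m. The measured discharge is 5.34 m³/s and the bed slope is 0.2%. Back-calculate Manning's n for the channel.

n = 0.015

For a circular section of diameter D = 2.34 m at depth y = 1.3 m, the central angle is θ = 2 arccos(1 − 2y/D) = 3.364 rad. Then A = (D²/8)(θ − sin θ) = 2.454 m² and P = Dθ/2 = 3.936 m.
Hydraulic radius R = A/P = 2.454/3.936 = 0.6234 m.
Rearranging Manning's equation: n = (1/Q) A R^(2/3) S^(1/2) = (1/5.34) × 2.454 × 0.6234^(2/3) × √0.002 = 0.015.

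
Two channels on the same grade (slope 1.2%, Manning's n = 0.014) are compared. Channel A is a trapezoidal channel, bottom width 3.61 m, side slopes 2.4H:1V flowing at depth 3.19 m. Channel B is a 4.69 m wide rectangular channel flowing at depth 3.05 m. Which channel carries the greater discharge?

Channel A: With bottom width b = 3.61 m and side slope z = 2.4: A = (b + zy)y = (3.61 + 2.4×3.19)×3.19 = 35.94 m²; P = b + 2y√(1+z²) = 3.61 + 2×3.19×2.6 = 20.2 m. Hydraulic radius R = A/P = 35.94/20.2 = 1.779 m. Q_A = (1/0.014)·35.94·1.779^(2/3)·√0.012 = 412.9 m³/s.
Channel B: Flow area A = b·y = 4.69 × 3.05 = 14.3 m². Wetted perimeter P = b + 2y = 4.69 + 2×3.05 = 10.79 m. Hydraulic radius R = A/P = 14.3/10.79 = 1.326 m. Q_B = (1/0.014)·14.3·1.326^(2/3)·√0.012 = 135.1 m³/s.
Q_A = 412.9 m³/s vs Q_B = 135.1 m³/s, so channel A carries more.

channel A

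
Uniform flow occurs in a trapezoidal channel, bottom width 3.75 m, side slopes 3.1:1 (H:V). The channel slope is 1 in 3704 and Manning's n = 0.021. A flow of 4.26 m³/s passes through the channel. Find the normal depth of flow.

Manning's equation rearranged: A R^(2/3) = nQ / (1·√S) = 0.021 × 4.26 / (√0.00027) = 5.445.
Try y = 1.24 m: A R^(2/3) = 8.089 — over.
Try y = 0.752 m: A R^(2/3) = 2.99 — short.
Try y = 1.02 m: A R^(2/3) = 5.442 — ≈ 5.445.

y_n = 1.02 m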